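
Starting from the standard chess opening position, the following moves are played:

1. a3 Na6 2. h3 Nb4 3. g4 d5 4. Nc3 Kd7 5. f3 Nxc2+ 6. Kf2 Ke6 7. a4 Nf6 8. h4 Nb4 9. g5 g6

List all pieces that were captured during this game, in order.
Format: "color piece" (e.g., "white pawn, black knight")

Tracking captures:
  Nxc2+: captured white pawn

white pawn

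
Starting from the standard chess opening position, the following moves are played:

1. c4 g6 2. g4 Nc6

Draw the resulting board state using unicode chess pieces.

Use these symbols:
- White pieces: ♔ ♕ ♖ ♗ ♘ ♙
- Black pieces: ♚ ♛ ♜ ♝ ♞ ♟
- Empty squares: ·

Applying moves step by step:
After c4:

♜ ♞ ♝ ♛ ♚ ♝ ♞ ♜
♟ ♟ ♟ ♟ ♟ ♟ ♟ ♟
· · · · · · · ·
· · · · · · · ·
· · ♙ · · · · ·
· · · · · · · ·
♙ ♙ · ♙ ♙ ♙ ♙ ♙
♖ ♘ ♗ ♕ ♔ ♗ ♘ ♖


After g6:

♜ ♞ ♝ ♛ ♚ ♝ ♞ ♜
♟ ♟ ♟ ♟ ♟ ♟ · ♟
· · · · · · ♟ ·
· · · · · · · ·
· · ♙ · · · · ·
· · · · · · · ·
♙ ♙ · ♙ ♙ ♙ ♙ ♙
♖ ♘ ♗ ♕ ♔ ♗ ♘ ♖


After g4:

♜ ♞ ♝ ♛ ♚ ♝ ♞ ♜
♟ ♟ ♟ ♟ ♟ ♟ · ♟
· · · · · · ♟ ·
· · · · · · · ·
· · ♙ · · · ♙ ·
· · · · · · · ·
♙ ♙ · ♙ ♙ ♙ · ♙
♖ ♘ ♗ ♕ ♔ ♗ ♘ ♖


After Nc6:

♜ · ♝ ♛ ♚ ♝ ♞ ♜
♟ ♟ ♟ ♟ ♟ ♟ · ♟
· · ♞ · · · ♟ ·
· · · · · · · ·
· · ♙ · · · ♙ ·
· · · · · · · ·
♙ ♙ · ♙ ♙ ♙ · ♙
♖ ♘ ♗ ♕ ♔ ♗ ♘ ♖



  a b c d e f g h
  ─────────────────
8│♜ · ♝ ♛ ♚ ♝ ♞ ♜│8
7│♟ ♟ ♟ ♟ ♟ ♟ · ♟│7
6│· · ♞ · · · ♟ ·│6
5│· · · · · · · ·│5
4│· · ♙ · · · ♙ ·│4
3│· · · · · · · ·│3
2│♙ ♙ · ♙ ♙ ♙ · ♙│2
1│♖ ♘ ♗ ♕ ♔ ♗ ♘ ♖│1
  ─────────────────
  a b c d e f g h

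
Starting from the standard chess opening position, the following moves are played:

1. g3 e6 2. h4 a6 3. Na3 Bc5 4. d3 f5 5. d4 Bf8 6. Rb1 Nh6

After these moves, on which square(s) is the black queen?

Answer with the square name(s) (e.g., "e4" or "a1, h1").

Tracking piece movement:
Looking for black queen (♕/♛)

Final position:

  a b c d e f g h
  ─────────────────
8│♜ ♞ ♝ ♛ ♚ ♝ · ♜│8
7│· ♟ ♟ ♟ · · ♟ ♟│7
6│♟ · · · ♟ · · ♞│6
5│· · · · · ♟ · ·│5
4│· · · ♙ · · · ♙│4
3│♘ · · · · · ♙ ·│3
2│♙ ♙ ♙ · ♙ ♙ · ·│2
1│· ♖ ♗ ♕ ♔ ♗ ♘ ♖│1
  ─────────────────
  a b c d e f g h


d8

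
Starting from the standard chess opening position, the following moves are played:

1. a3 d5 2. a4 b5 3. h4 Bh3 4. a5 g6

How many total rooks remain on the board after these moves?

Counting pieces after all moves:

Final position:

  a b c d e f g h
  ─────────────────
8│♜ ♞ · ♛ ♚ ♝ ♞ ♜│8
7│♟ · ♟ · ♟ ♟ · ♟│7
6│· · · · · · ♟ ·│6
5│♙ ♟ · ♟ · · · ·│5
4│· · · · · · · ♙│4
3│· · · · · · · ♝│3
2│· ♙ ♙ ♙ ♙ ♙ ♙ ·│2
1│♖ ♘ ♗ ♕ ♔ ♗ ♘ ♖│1
  ─────────────────
  a b c d e f g h


4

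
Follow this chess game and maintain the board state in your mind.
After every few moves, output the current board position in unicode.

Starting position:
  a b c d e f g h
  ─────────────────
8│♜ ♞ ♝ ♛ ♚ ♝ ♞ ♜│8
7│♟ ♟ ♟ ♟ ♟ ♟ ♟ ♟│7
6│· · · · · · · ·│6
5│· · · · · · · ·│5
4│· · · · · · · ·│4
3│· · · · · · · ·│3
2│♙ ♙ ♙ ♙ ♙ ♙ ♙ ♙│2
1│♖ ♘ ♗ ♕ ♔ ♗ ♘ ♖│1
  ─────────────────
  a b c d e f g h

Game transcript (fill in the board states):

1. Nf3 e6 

  a b c d e f g h
  ─────────────────
8│♜ ♞ ♝ ♛ ♚ ♝ ♞ ♜│8
7│♟ ♟ ♟ ♟ · ♟ ♟ ♟│7
6│· · · · ♟ · · ·│6
5│· · · · · · · ·│5
4│· · · · · · · ·│4
3│· · · · · ♘ · ·│3
2│♙ ♙ ♙ ♙ ♙ ♙ ♙ ♙│2
1│♖ ♘ ♗ ♕ ♔ ♗ · ♖│1
  ─────────────────
  a b c d e f g h

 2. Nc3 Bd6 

  a b c d e f g h
  ─────────────────
8│♜ ♞ ♝ ♛ ♚ · ♞ ♜│8
7│♟ ♟ ♟ ♟ · ♟ ♟ ♟│7
6│· · · ♝ ♟ · · ·│6
5│· · · · · · · ·│5
4│· · · · · · · ·│4
3│· · ♘ · · ♘ · ·│3
2│♙ ♙ ♙ ♙ ♙ ♙ ♙ ♙│2
1│♖ · ♗ ♕ ♔ ♗ · ♖│1
  ─────────────────
  a b c d e f g h

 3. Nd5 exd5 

  a b c d e f g h
  ─────────────────
8│♜ ♞ ♝ ♛ ♚ · ♞ ♜│8
7│♟ ♟ ♟ ♟ · ♟ ♟ ♟│7
6│· · · ♝ · · · ·│6
5│· · · ♟ · · · ·│5
4│· · · · · · · ·│4
3│· · · · · ♘ · ·│3
2│♙ ♙ ♙ ♙ ♙ ♙ ♙ ♙│2
1│♖ · ♗ ♕ ♔ ♗ · ♖│1
  ─────────────────
  a b c d e f g h

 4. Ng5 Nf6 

  a b c d e f g h
  ─────────────────
8│♜ ♞ ♝ ♛ ♚ · · ♜│8
7│♟ ♟ ♟ ♟ · ♟ ♟ ♟│7
6│· · · ♝ · ♞ · ·│6
5│· · · ♟ · · ♘ ·│5
4│· · · · · · · ·│4
3│· · · · · · · ·│3
2│♙ ♙ ♙ ♙ ♙ ♙ ♙ ♙│2
1│♖ · ♗ ♕ ♔ ♗ · ♖│1
  ─────────────────
  a b c d e f g h

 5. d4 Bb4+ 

  a b c d e f g h
  ─────────────────
8│♜ ♞ ♝ ♛ ♚ · · ♜│8
7│♟ ♟ ♟ ♟ · ♟ ♟ ♟│7
6│· · · · · ♞ · ·│6
5│· · · ♟ · · ♘ ·│5
4│· ♝ · ♙ · · · ·│4
3│· · · · · · · ·│3
2│♙ ♙ ♙ · ♙ ♙ ♙ ♙│2
1│♖ · ♗ ♕ ♔ ♗ · ♖│1
  ─────────────────
  a b c d e f g h



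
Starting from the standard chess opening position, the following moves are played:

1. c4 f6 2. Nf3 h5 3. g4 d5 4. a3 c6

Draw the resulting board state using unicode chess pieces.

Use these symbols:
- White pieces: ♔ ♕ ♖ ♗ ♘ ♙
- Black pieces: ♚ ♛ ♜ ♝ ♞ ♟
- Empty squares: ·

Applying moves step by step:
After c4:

♜ ♞ ♝ ♛ ♚ ♝ ♞ ♜
♟ ♟ ♟ ♟ ♟ ♟ ♟ ♟
· · · · · · · ·
· · · · · · · ·
· · ♙ · · · · ·
· · · · · · · ·
♙ ♙ · ♙ ♙ ♙ ♙ ♙
♖ ♘ ♗ ♕ ♔ ♗ ♘ ♖


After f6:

♜ ♞ ♝ ♛ ♚ ♝ ♞ ♜
♟ ♟ ♟ ♟ ♟ · ♟ ♟
· · · · · ♟ · ·
· · · · · · · ·
· · ♙ · · · · ·
· · · · · · · ·
♙ ♙ · ♙ ♙ ♙ ♙ ♙
♖ ♘ ♗ ♕ ♔ ♗ ♘ ♖


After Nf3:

♜ ♞ ♝ ♛ ♚ ♝ ♞ ♜
♟ ♟ ♟ ♟ ♟ · ♟ ♟
· · · · · ♟ · ·
· · · · · · · ·
· · ♙ · · · · ·
· · · · · ♘ · ·
♙ ♙ · ♙ ♙ ♙ ♙ ♙
♖ ♘ ♗ ♕ ♔ ♗ · ♖


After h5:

♜ ♞ ♝ ♛ ♚ ♝ ♞ ♜
♟ ♟ ♟ ♟ ♟ · ♟ ·
· · · · · ♟ · ·
· · · · · · · ♟
· · ♙ · · · · ·
· · · · · ♘ · ·
♙ ♙ · ♙ ♙ ♙ ♙ ♙
♖ ♘ ♗ ♕ ♔ ♗ · ♖


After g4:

♜ ♞ ♝ ♛ ♚ ♝ ♞ ♜
♟ ♟ ♟ ♟ ♟ · ♟ ·
· · · · · ♟ · ·
· · · · · · · ♟
· · ♙ · · · ♙ ·
· · · · · ♘ · ·
♙ ♙ · ♙ ♙ ♙ · ♙
♖ ♘ ♗ ♕ ♔ ♗ · ♖


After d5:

♜ ♞ ♝ ♛ ♚ ♝ ♞ ♜
♟ ♟ ♟ · ♟ · ♟ ·
· · · · · ♟ · ·
· · · ♟ · · · ♟
· · ♙ · · · ♙ ·
· · · · · ♘ · ·
♙ ♙ · ♙ ♙ ♙ · ♙
♖ ♘ ♗ ♕ ♔ ♗ · ♖


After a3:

♜ ♞ ♝ ♛ ♚ ♝ ♞ ♜
♟ ♟ ♟ · ♟ · ♟ ·
· · · · · ♟ · ·
· · · ♟ · · · ♟
· · ♙ · · · ♙ ·
♙ · · · · ♘ · ·
· ♙ · ♙ ♙ ♙ · ♙
♖ ♘ ♗ ♕ ♔ ♗ · ♖


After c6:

♜ ♞ ♝ ♛ ♚ ♝ ♞ ♜
♟ ♟ · · ♟ · ♟ ·
· · ♟ · · ♟ · ·
· · · ♟ · · · ♟
· · ♙ · · · ♙ ·
♙ · · · · ♘ · ·
· ♙ · ♙ ♙ ♙ · ♙
♖ ♘ ♗ ♕ ♔ ♗ · ♖



  a b c d e f g h
  ─────────────────
8│♜ ♞ ♝ ♛ ♚ ♝ ♞ ♜│8
7│♟ ♟ · · ♟ · ♟ ·│7
6│· · ♟ · · ♟ · ·│6
5│· · · ♟ · · · ♟│5
4│· · ♙ · · · ♙ ·│4
3│♙ · · · · ♘ · ·│3
2│· ♙ · ♙ ♙ ♙ · ♙│2
1│♖ ♘ ♗ ♕ ♔ ♗ · ♖│1
  ─────────────────
  a b c d e f g h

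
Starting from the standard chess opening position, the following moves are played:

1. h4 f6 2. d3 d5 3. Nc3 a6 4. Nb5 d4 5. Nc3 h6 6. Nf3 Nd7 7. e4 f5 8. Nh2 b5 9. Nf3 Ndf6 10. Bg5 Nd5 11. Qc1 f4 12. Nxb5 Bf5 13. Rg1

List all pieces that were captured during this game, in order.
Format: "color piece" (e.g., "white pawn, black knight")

Tracking captures:
  Nxb5: captured black pawn

black pawn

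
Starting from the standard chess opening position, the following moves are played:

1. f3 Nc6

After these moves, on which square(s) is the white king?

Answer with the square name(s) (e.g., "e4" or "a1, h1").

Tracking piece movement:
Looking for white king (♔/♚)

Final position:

  a b c d e f g h
  ─────────────────
8│♜ · ♝ ♛ ♚ ♝ ♞ ♜│8
7│♟ ♟ ♟ ♟ ♟ ♟ ♟ ♟│7
6│· · ♞ · · · · ·│6
5│· · · · · · · ·│5
4│· · · · · · · ·│4
3│· · · · · ♙ · ·│3
2│♙ ♙ ♙ ♙ ♙ · ♙ ♙│2
1│♖ ♘ ♗ ♕ ♔ ♗ ♘ ♖│1
  ─────────────────
  a b c d e f g h


e1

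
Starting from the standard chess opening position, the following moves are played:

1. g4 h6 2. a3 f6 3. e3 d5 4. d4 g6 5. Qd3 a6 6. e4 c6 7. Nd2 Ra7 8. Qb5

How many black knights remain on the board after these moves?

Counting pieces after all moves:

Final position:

  a b c d e f g h
  ─────────────────
8│· ♞ ♝ ♛ ♚ ♝ ♞ ♜│8
7│♜ ♟ · · ♟ · · ·│7
6│♟ · ♟ · · ♟ ♟ ♟│6
5│· ♕ · ♟ · · · ·│5
4│· · · ♙ ♙ · ♙ ·│4
3│♙ · · · · · · ·│3
2│· ♙ ♙ ♘ · ♙ · ♙│2
1│♖ · ♗ · ♔ ♗ ♘ ♖│1
  ─────────────────
  a b c d e f g h


2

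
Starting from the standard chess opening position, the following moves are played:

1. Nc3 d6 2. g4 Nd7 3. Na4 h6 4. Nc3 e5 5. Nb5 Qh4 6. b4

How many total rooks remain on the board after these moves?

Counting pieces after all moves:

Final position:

  a b c d e f g h
  ─────────────────
8│♜ · ♝ · ♚ ♝ ♞ ♜│8
7│♟ ♟ ♟ ♞ · ♟ ♟ ·│7
6│· · · ♟ · · · ♟│6
5│· ♘ · · ♟ · · ·│5
4│· ♙ · · · · ♙ ♛│4
3│· · · · · · · ·│3
2│♙ · ♙ ♙ ♙ ♙ · ♙│2
1│♖ · ♗ ♕ ♔ ♗ ♘ ♖│1
  ─────────────────
  a b c d e f g h


4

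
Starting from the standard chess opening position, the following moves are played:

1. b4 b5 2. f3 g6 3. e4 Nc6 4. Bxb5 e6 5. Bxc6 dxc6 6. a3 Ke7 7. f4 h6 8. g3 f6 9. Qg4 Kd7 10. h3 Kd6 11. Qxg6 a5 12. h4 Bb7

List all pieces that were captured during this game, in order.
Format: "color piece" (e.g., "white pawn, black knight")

Tracking captures:
  Bxb5: captured black pawn
  Bxc6: captured black knight
  dxc6: captured white bishop
  Qxg6: captured black pawn

black pawn, black knight, white bishop, black pawn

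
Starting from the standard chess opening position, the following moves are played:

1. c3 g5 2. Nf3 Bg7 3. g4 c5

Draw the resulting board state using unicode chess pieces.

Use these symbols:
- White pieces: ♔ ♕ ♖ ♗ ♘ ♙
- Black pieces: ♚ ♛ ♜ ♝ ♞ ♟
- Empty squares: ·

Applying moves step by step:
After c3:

♜ ♞ ♝ ♛ ♚ ♝ ♞ ♜
♟ ♟ ♟ ♟ ♟ ♟ ♟ ♟
· · · · · · · ·
· · · · · · · ·
· · · · · · · ·
· · ♙ · · · · ·
♙ ♙ · ♙ ♙ ♙ ♙ ♙
♖ ♘ ♗ ♕ ♔ ♗ ♘ ♖


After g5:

♜ ♞ ♝ ♛ ♚ ♝ ♞ ♜
♟ ♟ ♟ ♟ ♟ ♟ · ♟
· · · · · · · ·
· · · · · · ♟ ·
· · · · · · · ·
· · ♙ · · · · ·
♙ ♙ · ♙ ♙ ♙ ♙ ♙
♖ ♘ ♗ ♕ ♔ ♗ ♘ ♖


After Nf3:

♜ ♞ ♝ ♛ ♚ ♝ ♞ ♜
♟ ♟ ♟ ♟ ♟ ♟ · ♟
· · · · · · · ·
· · · · · · ♟ ·
· · · · · · · ·
· · ♙ · · ♘ · ·
♙ ♙ · ♙ ♙ ♙ ♙ ♙
♖ ♘ ♗ ♕ ♔ ♗ · ♖


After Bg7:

♜ ♞ ♝ ♛ ♚ · ♞ ♜
♟ ♟ ♟ ♟ ♟ ♟ ♝ ♟
· · · · · · · ·
· · · · · · ♟ ·
· · · · · · · ·
· · ♙ · · ♘ · ·
♙ ♙ · ♙ ♙ ♙ ♙ ♙
♖ ♘ ♗ ♕ ♔ ♗ · ♖


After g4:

♜ ♞ ♝ ♛ ♚ · ♞ ♜
♟ ♟ ♟ ♟ ♟ ♟ ♝ ♟
· · · · · · · ·
· · · · · · ♟ ·
· · · · · · ♙ ·
· · ♙ · · ♘ · ·
♙ ♙ · ♙ ♙ ♙ · ♙
♖ ♘ ♗ ♕ ♔ ♗ · ♖


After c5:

♜ ♞ ♝ ♛ ♚ · ♞ ♜
♟ ♟ · ♟ ♟ ♟ ♝ ♟
· · · · · · · ·
· · ♟ · · · ♟ ·
· · · · · · ♙ ·
· · ♙ · · ♘ · ·
♙ ♙ · ♙ ♙ ♙ · ♙
♖ ♘ ♗ ♕ ♔ ♗ · ♖



  a b c d e f g h
  ─────────────────
8│♜ ♞ ♝ ♛ ♚ · ♞ ♜│8
7│♟ ♟ · ♟ ♟ ♟ ♝ ♟│7
6│· · · · · · · ·│6
5│· · ♟ · · · ♟ ·│5
4│· · · · · · ♙ ·│4
3│· · ♙ · · ♘ · ·│3
2│♙ ♙ · ♙ ♙ ♙ · ♙│2
1│♖ ♘ ♗ ♕ ♔ ♗ · ♖│1
  ─────────────────
  a b c d e f g h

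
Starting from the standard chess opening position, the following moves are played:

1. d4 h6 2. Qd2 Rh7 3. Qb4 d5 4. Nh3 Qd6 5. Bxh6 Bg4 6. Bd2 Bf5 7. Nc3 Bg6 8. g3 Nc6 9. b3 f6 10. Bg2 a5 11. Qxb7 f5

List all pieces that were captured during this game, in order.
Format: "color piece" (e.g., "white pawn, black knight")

Tracking captures:
  Bxh6: captured black pawn
  Qxb7: captured black pawn

black pawn, black pawn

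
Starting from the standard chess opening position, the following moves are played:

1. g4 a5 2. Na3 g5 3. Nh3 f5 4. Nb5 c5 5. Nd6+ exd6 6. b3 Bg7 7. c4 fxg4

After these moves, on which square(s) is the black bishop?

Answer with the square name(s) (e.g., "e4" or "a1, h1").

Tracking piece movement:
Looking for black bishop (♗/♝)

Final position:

  a b c d e f g h
  ─────────────────
8│♜ ♞ ♝ ♛ ♚ · ♞ ♜│8
7│· ♟ · ♟ · · ♝ ♟│7
6│· · · ♟ · · · ·│6
5│♟ · ♟ · · · ♟ ·│5
4│· · ♙ · · · ♟ ·│4
3│· ♙ · · · · · ♘│3
2│♙ · · ♙ ♙ ♙ · ♙│2
1│♖ · ♗ ♕ ♔ ♗ · ♖│1
  ─────────────────
  a b c d e f g h


c8, g7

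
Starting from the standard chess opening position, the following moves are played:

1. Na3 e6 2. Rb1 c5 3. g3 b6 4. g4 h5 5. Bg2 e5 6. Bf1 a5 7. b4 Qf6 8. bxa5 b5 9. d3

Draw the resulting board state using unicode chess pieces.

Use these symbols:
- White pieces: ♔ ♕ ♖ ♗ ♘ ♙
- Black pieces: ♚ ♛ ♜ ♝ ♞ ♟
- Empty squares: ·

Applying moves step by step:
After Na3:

♜ ♞ ♝ ♛ ♚ ♝ ♞ ♜
♟ ♟ ♟ ♟ ♟ ♟ ♟ ♟
· · · · · · · ·
· · · · · · · ·
· · · · · · · ·
♘ · · · · · · ·
♙ ♙ ♙ ♙ ♙ ♙ ♙ ♙
♖ · ♗ ♕ ♔ ♗ ♘ ♖


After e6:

♜ ♞ ♝ ♛ ♚ ♝ ♞ ♜
♟ ♟ ♟ ♟ · ♟ ♟ ♟
· · · · ♟ · · ·
· · · · · · · ·
· · · · · · · ·
♘ · · · · · · ·
♙ ♙ ♙ ♙ ♙ ♙ ♙ ♙
♖ · ♗ ♕ ♔ ♗ ♘ ♖


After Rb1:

♜ ♞ ♝ ♛ ♚ ♝ ♞ ♜
♟ ♟ ♟ ♟ · ♟ ♟ ♟
· · · · ♟ · · ·
· · · · · · · ·
· · · · · · · ·
♘ · · · · · · ·
♙ ♙ ♙ ♙ ♙ ♙ ♙ ♙
· ♖ ♗ ♕ ♔ ♗ ♘ ♖


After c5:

♜ ♞ ♝ ♛ ♚ ♝ ♞ ♜
♟ ♟ · ♟ · ♟ ♟ ♟
· · · · ♟ · · ·
· · ♟ · · · · ·
· · · · · · · ·
♘ · · · · · · ·
♙ ♙ ♙ ♙ ♙ ♙ ♙ ♙
· ♖ ♗ ♕ ♔ ♗ ♘ ♖


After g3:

♜ ♞ ♝ ♛ ♚ ♝ ♞ ♜
♟ ♟ · ♟ · ♟ ♟ ♟
· · · · ♟ · · ·
· · ♟ · · · · ·
· · · · · · · ·
♘ · · · · · ♙ ·
♙ ♙ ♙ ♙ ♙ ♙ · ♙
· ♖ ♗ ♕ ♔ ♗ ♘ ♖


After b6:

♜ ♞ ♝ ♛ ♚ ♝ ♞ ♜
♟ · · ♟ · ♟ ♟ ♟
· ♟ · · ♟ · · ·
· · ♟ · · · · ·
· · · · · · · ·
♘ · · · · · ♙ ·
♙ ♙ ♙ ♙ ♙ ♙ · ♙
· ♖ ♗ ♕ ♔ ♗ ♘ ♖


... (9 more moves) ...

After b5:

♜ ♞ ♝ · ♚ ♝ ♞ ♜
· · · ♟ · ♟ ♟ ·
· · · · · ♛ · ·
♙ ♟ ♟ · ♟ · · ♟
· · · · · · ♙ ·
♘ · · · · · · ·
♙ · ♙ ♙ ♙ ♙ · ♙
· ♖ ♗ ♕ ♔ ♗ ♘ ♖


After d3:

♜ ♞ ♝ · ♚ ♝ ♞ ♜
· · · ♟ · ♟ ♟ ·
· · · · · ♛ · ·
♙ ♟ ♟ · ♟ · · ♟
· · · · · · ♙ ·
♘ · · ♙ · · · ·
♙ · ♙ · ♙ ♙ · ♙
· ♖ ♗ ♕ ♔ ♗ ♘ ♖



  a b c d e f g h
  ─────────────────
8│♜ ♞ ♝ · ♚ ♝ ♞ ♜│8
7│· · · ♟ · ♟ ♟ ·│7
6│· · · · · ♛ · ·│6
5│♙ ♟ ♟ · ♟ · · ♟│5
4│· · · · · · ♙ ·│4
3│♘ · · ♙ · · · ·│3
2│♙ · ♙ · ♙ ♙ · ♙│2
1│· ♖ ♗ ♕ ♔ ♗ ♘ ♖│1
  ─────────────────
  a b c d e f g h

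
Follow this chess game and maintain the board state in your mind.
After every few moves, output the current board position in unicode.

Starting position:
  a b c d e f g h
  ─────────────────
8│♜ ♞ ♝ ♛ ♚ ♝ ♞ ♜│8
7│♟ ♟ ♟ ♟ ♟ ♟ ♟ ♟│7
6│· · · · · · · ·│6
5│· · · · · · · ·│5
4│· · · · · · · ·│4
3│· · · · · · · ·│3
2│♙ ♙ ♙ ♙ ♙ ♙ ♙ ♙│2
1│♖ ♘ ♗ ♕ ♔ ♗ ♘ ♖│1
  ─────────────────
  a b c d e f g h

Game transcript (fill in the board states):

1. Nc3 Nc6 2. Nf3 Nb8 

  a b c d e f g h
  ─────────────────
8│♜ ♞ ♝ ♛ ♚ ♝ ♞ ♜│8
7│♟ ♟ ♟ ♟ ♟ ♟ ♟ ♟│7
6│· · · · · · · ·│6
5│· · · · · · · ·│5
4│· · · · · · · ·│4
3│· · ♘ · · ♘ · ·│3
2│♙ ♙ ♙ ♙ ♙ ♙ ♙ ♙│2
1│♖ · ♗ ♕ ♔ ♗ · ♖│1
  ─────────────────
  a b c d e f g h

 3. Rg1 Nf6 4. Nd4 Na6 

  a b c d e f g h
  ─────────────────
8│♜ · ♝ ♛ ♚ ♝ · ♜│8
7│♟ ♟ ♟ ♟ ♟ ♟ ♟ ♟│7
6│♞ · · · · ♞ · ·│6
5│· · · · · · · ·│5
4│· · · ♘ · · · ·│4
3│· · ♘ · · · · ·│3
2│♙ ♙ ♙ ♙ ♙ ♙ ♙ ♙│2
1│♖ · ♗ ♕ ♔ ♗ ♖ ·│1
  ─────────────────
  a b c d e f g h

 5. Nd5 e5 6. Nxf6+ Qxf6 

  a b c d e f g h
  ─────────────────
8│♜ · ♝ · ♚ ♝ · ♜│8
7│♟ ♟ ♟ ♟ · ♟ ♟ ♟│7
6│♞ · · · · ♛ · ·│6
5│· · · · ♟ · · ·│5
4│· · · ♘ · · · ·│4
3│· · · · · · · ·│3
2│♙ ♙ ♙ ♙ ♙ ♙ ♙ ♙│2
1│♖ · ♗ ♕ ♔ ♗ ♖ ·│1
  ─────────────────
  a b c d e f g h

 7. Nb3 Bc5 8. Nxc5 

  a b c d e f g h
  ─────────────────
8│♜ · ♝ · ♚ · · ♜│8
7│♟ ♟ ♟ ♟ · ♟ ♟ ♟│7
6│♞ · · · · ♛ · ·│6
5│· · ♘ · ♟ · · ·│5
4│· · · · · · · ·│4
3│· · · · · · · ·│3
2│♙ ♙ ♙ ♙ ♙ ♙ ♙ ♙│2
1│♖ · ♗ ♕ ♔ ♗ ♖ ·│1
  ─────────────────
  a b c d e f g h


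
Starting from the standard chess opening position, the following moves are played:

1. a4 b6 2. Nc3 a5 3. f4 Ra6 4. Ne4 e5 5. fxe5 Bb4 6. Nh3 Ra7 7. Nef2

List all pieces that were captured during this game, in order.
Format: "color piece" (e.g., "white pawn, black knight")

Tracking captures:
  fxe5: captured black pawn

black pawn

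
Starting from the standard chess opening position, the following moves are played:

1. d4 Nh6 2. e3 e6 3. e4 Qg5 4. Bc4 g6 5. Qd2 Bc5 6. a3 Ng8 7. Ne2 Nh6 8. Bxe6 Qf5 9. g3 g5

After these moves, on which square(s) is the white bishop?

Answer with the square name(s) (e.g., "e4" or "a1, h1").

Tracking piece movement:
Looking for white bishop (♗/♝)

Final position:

  a b c d e f g h
  ─────────────────
8│♜ ♞ ♝ · ♚ · · ♜│8
7│♟ ♟ ♟ ♟ · ♟ · ♟│7
6│· · · · ♗ · · ♞│6
5│· · ♝ · · ♛ ♟ ·│5
4│· · · ♙ ♙ · · ·│4
3│♙ · · · · · ♙ ·│3
2│· ♙ ♙ ♕ ♘ ♙ · ♙│2
1│♖ ♘ ♗ · ♔ · · ♖│1
  ─────────────────
  a b c d e f g h


c1, e6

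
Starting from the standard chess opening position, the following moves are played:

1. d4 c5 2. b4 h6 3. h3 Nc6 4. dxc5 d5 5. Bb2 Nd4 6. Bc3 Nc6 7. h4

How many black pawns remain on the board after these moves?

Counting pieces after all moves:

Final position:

  a b c d e f g h
  ─────────────────
8│♜ · ♝ ♛ ♚ ♝ ♞ ♜│8
7│♟ ♟ · · ♟ ♟ ♟ ·│7
6│· · ♞ · · · · ♟│6
5│· · ♙ ♟ · · · ·│5
4│· ♙ · · · · · ♙│4
3│· · ♗ · · · · ·│3
2│♙ · ♙ · ♙ ♙ ♙ ·│2
1│♖ ♘ · ♕ ♔ ♗ ♘ ♖│1
  ─────────────────
  a b c d e f g h


7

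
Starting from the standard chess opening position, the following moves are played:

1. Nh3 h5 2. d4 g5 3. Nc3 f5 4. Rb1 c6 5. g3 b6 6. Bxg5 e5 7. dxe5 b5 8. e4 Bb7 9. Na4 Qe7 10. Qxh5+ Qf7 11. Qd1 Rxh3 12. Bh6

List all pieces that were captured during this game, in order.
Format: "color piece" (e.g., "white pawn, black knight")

Tracking captures:
  Bxg5: captured black pawn
  dxe5: captured black pawn
  Qxh5+: captured black pawn
  Rxh3: captured white knight

black pawn, black pawn, black pawn, white knight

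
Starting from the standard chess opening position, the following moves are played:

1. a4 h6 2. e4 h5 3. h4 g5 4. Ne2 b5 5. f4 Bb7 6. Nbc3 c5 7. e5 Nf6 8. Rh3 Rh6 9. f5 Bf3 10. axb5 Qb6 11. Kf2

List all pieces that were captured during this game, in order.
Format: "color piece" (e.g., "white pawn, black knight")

Tracking captures:
  axb5: captured black pawn

black pawn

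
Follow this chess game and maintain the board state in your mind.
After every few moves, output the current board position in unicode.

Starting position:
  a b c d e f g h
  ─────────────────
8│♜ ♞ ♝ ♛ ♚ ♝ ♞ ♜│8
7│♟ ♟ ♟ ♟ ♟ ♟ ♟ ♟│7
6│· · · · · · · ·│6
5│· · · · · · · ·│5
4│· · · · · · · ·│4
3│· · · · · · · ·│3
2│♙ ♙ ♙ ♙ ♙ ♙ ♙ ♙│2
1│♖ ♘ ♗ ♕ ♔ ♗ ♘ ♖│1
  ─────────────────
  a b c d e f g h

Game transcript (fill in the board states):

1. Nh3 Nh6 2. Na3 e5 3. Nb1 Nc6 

  a b c d e f g h
  ─────────────────
8│♜ · ♝ ♛ ♚ ♝ · ♜│8
7│♟ ♟ ♟ ♟ · ♟ ♟ ♟│7
6│· · ♞ · · · · ♞│6
5│· · · · ♟ · · ·│5
4│· · · · · · · ·│4
3│· · · · · · · ♘│3
2│♙ ♙ ♙ ♙ ♙ ♙ ♙ ♙│2
1│♖ ♘ ♗ ♕ ♔ ♗ · ♖│1
  ─────────────────
  a b c d e f g h

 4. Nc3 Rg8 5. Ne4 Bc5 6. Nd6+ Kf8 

  a b c d e f g h
  ─────────────────
8│♜ · ♝ ♛ · ♚ ♜ ·│8
7│♟ ♟ ♟ ♟ · ♟ ♟ ♟│7
6│· · ♞ ♘ · · · ♞│6
5│· · ♝ · ♟ · · ·│5
4│· · · · · · · ·│4
3│· · · · · · · ♘│3
2│♙ ♙ ♙ ♙ ♙ ♙ ♙ ♙│2
1│♖ · ♗ ♕ ♔ ♗ · ♖│1
  ─────────────────
  a b c d e f g h

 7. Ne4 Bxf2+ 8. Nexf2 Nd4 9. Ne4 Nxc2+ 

  a b c d e f g h
  ─────────────────
8│♜ · ♝ ♛ · ♚ ♜ ·│8
7│♟ ♟ ♟ ♟ · ♟ ♟ ♟│7
6│· · · · · · · ♞│6
5│· · · · ♟ · · ·│5
4│· · · · ♘ · · ·│4
3│· · · · · · · ♘│3
2│♙ ♙ ♞ ♙ ♙ · ♙ ♙│2
1│♖ · ♗ ♕ ♔ ♗ · ♖│1
  ─────────────────
  a b c d e f g h

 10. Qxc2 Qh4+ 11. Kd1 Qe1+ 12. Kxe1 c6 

  a b c d e f g h
  ─────────────────
8│♜ · ♝ · · ♚ ♜ ·│8
7│♟ ♟ · ♟ · ♟ ♟ ♟│7
6│· · ♟ · · · · ♞│6
5│· · · · ♟ · · ·│5
4│· · · · ♘ · · ·│4
3│· · · · · · · ♘│3
2│♙ ♙ ♕ ♙ ♙ · ♙ ♙│2
1│♖ · ♗ · ♔ ♗ · ♖│1
  ─────────────────
  a b c d e f g h

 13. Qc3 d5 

  a b c d e f g h
  ─────────────────
8│♜ · ♝ · · ♚ ♜ ·│8
7│♟ ♟ · · · ♟ ♟ ♟│7
6│· · ♟ · · · · ♞│6
5│· · · ♟ ♟ · · ·│5
4│· · · · ♘ · · ·│4
3│· · ♕ · · · · ♘│3
2│♙ ♙ · ♙ ♙ · ♙ ♙│2
1│♖ · ♗ · ♔ ♗ · ♖│1
  ─────────────────
  a b c d e f g h


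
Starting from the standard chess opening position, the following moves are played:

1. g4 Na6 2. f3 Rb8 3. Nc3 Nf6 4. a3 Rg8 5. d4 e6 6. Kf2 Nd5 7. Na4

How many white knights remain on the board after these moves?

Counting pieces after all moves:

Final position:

  a b c d e f g h
  ─────────────────
8│· ♜ ♝ ♛ ♚ ♝ ♜ ·│8
7│♟ ♟ ♟ ♟ · ♟ ♟ ♟│7
6│♞ · · · ♟ · · ·│6
5│· · · ♞ · · · ·│5
4│♘ · · ♙ · · ♙ ·│4
3│♙ · · · · ♙ · ·│3
2│· ♙ ♙ · ♙ ♔ · ♙│2
1│♖ · ♗ ♕ · ♗ ♘ ♖│1
  ─────────────────
  a b c d e f g h


2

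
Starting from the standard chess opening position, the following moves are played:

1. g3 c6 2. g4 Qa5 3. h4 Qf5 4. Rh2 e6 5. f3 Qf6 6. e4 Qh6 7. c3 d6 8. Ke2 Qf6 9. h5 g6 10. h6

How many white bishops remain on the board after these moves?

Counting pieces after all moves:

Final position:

  a b c d e f g h
  ─────────────────
8│♜ ♞ ♝ · ♚ ♝ ♞ ♜│8
7│♟ ♟ · · · ♟ · ♟│7
6│· · ♟ ♟ ♟ ♛ ♟ ♙│6
5│· · · · · · · ·│5
4│· · · · ♙ · ♙ ·│4
3│· · ♙ · · ♙ · ·│3
2│♙ ♙ · ♙ ♔ · · ♖│2
1│♖ ♘ ♗ ♕ · ♗ ♘ ·│1
  ─────────────────
  a b c d e f g h


2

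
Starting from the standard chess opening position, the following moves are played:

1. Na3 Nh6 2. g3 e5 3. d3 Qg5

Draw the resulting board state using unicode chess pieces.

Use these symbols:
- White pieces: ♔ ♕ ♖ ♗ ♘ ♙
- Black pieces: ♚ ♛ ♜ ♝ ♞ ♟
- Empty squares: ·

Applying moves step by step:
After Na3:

♜ ♞ ♝ ♛ ♚ ♝ ♞ ♜
♟ ♟ ♟ ♟ ♟ ♟ ♟ ♟
· · · · · · · ·
· · · · · · · ·
· · · · · · · ·
♘ · · · · · · ·
♙ ♙ ♙ ♙ ♙ ♙ ♙ ♙
♖ · ♗ ♕ ♔ ♗ ♘ ♖


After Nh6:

♜ ♞ ♝ ♛ ♚ ♝ · ♜
♟ ♟ ♟ ♟ ♟ ♟ ♟ ♟
· · · · · · · ♞
· · · · · · · ·
· · · · · · · ·
♘ · · · · · · ·
♙ ♙ ♙ ♙ ♙ ♙ ♙ ♙
♖ · ♗ ♕ ♔ ♗ ♘ ♖


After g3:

♜ ♞ ♝ ♛ ♚ ♝ · ♜
♟ ♟ ♟ ♟ ♟ ♟ ♟ ♟
· · · · · · · ♞
· · · · · · · ·
· · · · · · · ·
♘ · · · · · ♙ ·
♙ ♙ ♙ ♙ ♙ ♙ · ♙
♖ · ♗ ♕ ♔ ♗ ♘ ♖


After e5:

♜ ♞ ♝ ♛ ♚ ♝ · ♜
♟ ♟ ♟ ♟ · ♟ ♟ ♟
· · · · · · · ♞
· · · · ♟ · · ·
· · · · · · · ·
♘ · · · · · ♙ ·
♙ ♙ ♙ ♙ ♙ ♙ · ♙
♖ · ♗ ♕ ♔ ♗ ♘ ♖


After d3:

♜ ♞ ♝ ♛ ♚ ♝ · ♜
♟ ♟ ♟ ♟ · ♟ ♟ ♟
· · · · · · · ♞
· · · · ♟ · · ·
· · · · · · · ·
♘ · · ♙ · · ♙ ·
♙ ♙ ♙ · ♙ ♙ · ♙
♖ · ♗ ♕ ♔ ♗ ♘ ♖


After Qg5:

♜ ♞ ♝ · ♚ ♝ · ♜
♟ ♟ ♟ ♟ · ♟ ♟ ♟
· · · · · · · ♞
· · · · ♟ · ♛ ·
· · · · · · · ·
♘ · · ♙ · · ♙ ·
♙ ♙ ♙ · ♙ ♙ · ♙
♖ · ♗ ♕ ♔ ♗ ♘ ♖



  a b c d e f g h
  ─────────────────
8│♜ ♞ ♝ · ♚ ♝ · ♜│8
7│♟ ♟ ♟ ♟ · ♟ ♟ ♟│7
6│· · · · · · · ♞│6
5│· · · · ♟ · ♛ ·│5
4│· · · · · · · ·│4
3│♘ · · ♙ · · ♙ ·│3
2│♙ ♙ ♙ · ♙ ♙ · ♙│2
1│♖ · ♗ ♕ ♔ ♗ ♘ ♖│1
  ─────────────────
  a b c d e f g h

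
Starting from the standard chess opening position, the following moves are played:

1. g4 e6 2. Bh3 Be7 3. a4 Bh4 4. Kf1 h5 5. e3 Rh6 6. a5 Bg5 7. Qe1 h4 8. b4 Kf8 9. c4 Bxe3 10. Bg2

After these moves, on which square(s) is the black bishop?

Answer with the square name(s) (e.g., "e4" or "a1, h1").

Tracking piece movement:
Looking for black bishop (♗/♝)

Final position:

  a b c d e f g h
  ─────────────────
8│♜ ♞ ♝ ♛ · ♚ ♞ ·│8
7│♟ ♟ ♟ ♟ · ♟ ♟ ·│7
6│· · · · ♟ · · ♜│6
5│♙ · · · · · · ·│5
4│· ♙ ♙ · · · ♙ ♟│4
3│· · · · ♝ · · ·│3
2│· · · ♙ · ♙ ♗ ♙│2
1│♖ ♘ ♗ · ♕ ♔ ♘ ♖│1
  ─────────────────
  a b c d e f g h


c8, e3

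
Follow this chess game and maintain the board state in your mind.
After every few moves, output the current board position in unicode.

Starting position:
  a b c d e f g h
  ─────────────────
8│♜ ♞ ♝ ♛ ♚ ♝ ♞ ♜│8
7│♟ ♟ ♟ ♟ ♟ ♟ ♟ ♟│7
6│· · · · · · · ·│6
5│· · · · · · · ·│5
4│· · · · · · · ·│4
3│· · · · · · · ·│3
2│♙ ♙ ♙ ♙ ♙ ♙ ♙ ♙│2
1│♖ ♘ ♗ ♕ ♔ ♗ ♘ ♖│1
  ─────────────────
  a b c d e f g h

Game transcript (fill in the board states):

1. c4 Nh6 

  a b c d e f g h
  ─────────────────
8│♜ ♞ ♝ ♛ ♚ ♝ · ♜│8
7│♟ ♟ ♟ ♟ ♟ ♟ ♟ ♟│7
6│· · · · · · · ♞│6
5│· · · · · · · ·│5
4│· · ♙ · · · · ·│4
3│· · · · · · · ·│3
2│♙ ♙ · ♙ ♙ ♙ ♙ ♙│2
1│♖ ♘ ♗ ♕ ♔ ♗ ♘ ♖│1
  ─────────────────
  a b c d e f g h

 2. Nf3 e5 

  a b c d e f g h
  ─────────────────
8│♜ ♞ ♝ ♛ ♚ ♝ · ♜│8
7│♟ ♟ ♟ ♟ · ♟ ♟ ♟│7
6│· · · · · · · ♞│6
5│· · · · ♟ · · ·│5
4│· · ♙ · · · · ·│4
3│· · · · · ♘ · ·│3
2│♙ ♙ · ♙ ♙ ♙ ♙ ♙│2
1│♖ ♘ ♗ ♕ ♔ ♗ · ♖│1
  ─────────────────
  a b c d e f g h

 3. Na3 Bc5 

  a b c d e f g h
  ─────────────────
8│♜ ♞ ♝ ♛ ♚ · · ♜│8
7│♟ ♟ ♟ ♟ · ♟ ♟ ♟│7
6│· · · · · · · ♞│6
5│· · ♝ · ♟ · · ·│5
4│· · ♙ · · · · ·│4
3│♘ · · · · ♘ · ·│3
2│♙ ♙ · ♙ ♙ ♙ ♙ ♙│2
1│♖ · ♗ ♕ ♔ ♗ · ♖│1
  ─────────────────
  a b c d e f g h

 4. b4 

  a b c d e f g h
  ─────────────────
8│♜ ♞ ♝ ♛ ♚ · · ♜│8
7│♟ ♟ ♟ ♟ · ♟ ♟ ♟│7
6│· · · · · · · ♞│6
5│· · ♝ · ♟ · · ·│5
4│· ♙ ♙ · · · · ·│4
3│♘ · · · · ♘ · ·│3
2│♙ · · ♙ ♙ ♙ ♙ ♙│2
1│♖ · ♗ ♕ ♔ ♗ · ♖│1
  ─────────────────
  a b c d e f g h


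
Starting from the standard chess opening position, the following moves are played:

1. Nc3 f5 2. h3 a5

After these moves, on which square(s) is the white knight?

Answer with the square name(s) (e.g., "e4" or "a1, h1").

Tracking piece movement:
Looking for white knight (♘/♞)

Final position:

  a b c d e f g h
  ─────────────────
8│♜ ♞ ♝ ♛ ♚ ♝ ♞ ♜│8
7│· ♟ ♟ ♟ ♟ · ♟ ♟│7
6│· · · · · · · ·│6
5│♟ · · · · ♟ · ·│5
4│· · · · · · · ·│4
3│· · ♘ · · · · ♙│3
2│♙ ♙ ♙ ♙ ♙ ♙ ♙ ·│2
1│♖ · ♗ ♕ ♔ ♗ ♘ ♖│1
  ─────────────────
  a b c d e f g h


c3, g1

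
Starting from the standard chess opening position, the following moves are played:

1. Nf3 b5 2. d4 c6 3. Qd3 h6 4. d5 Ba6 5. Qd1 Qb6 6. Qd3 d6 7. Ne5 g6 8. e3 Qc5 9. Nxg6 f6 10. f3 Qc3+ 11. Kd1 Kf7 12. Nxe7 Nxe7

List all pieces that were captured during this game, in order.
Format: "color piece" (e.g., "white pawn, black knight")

Tracking captures:
  Nxg6: captured black pawn
  Nxe7: captured black pawn
  Nxe7: captured white knight

black pawn, black pawn, white knight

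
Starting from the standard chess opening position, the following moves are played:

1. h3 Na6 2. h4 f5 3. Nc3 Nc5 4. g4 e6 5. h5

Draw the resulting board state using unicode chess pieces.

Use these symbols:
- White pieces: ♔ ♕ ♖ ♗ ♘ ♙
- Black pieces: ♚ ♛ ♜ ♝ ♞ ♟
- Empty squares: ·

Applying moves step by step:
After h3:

♜ ♞ ♝ ♛ ♚ ♝ ♞ ♜
♟ ♟ ♟ ♟ ♟ ♟ ♟ ♟
· · · · · · · ·
· · · · · · · ·
· · · · · · · ·
· · · · · · · ♙
♙ ♙ ♙ ♙ ♙ ♙ ♙ ·
♖ ♘ ♗ ♕ ♔ ♗ ♘ ♖


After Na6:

♜ · ♝ ♛ ♚ ♝ ♞ ♜
♟ ♟ ♟ ♟ ♟ ♟ ♟ ♟
♞ · · · · · · ·
· · · · · · · ·
· · · · · · · ·
· · · · · · · ♙
♙ ♙ ♙ ♙ ♙ ♙ ♙ ·
♖ ♘ ♗ ♕ ♔ ♗ ♘ ♖


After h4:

♜ · ♝ ♛ ♚ ♝ ♞ ♜
♟ ♟ ♟ ♟ ♟ ♟ ♟ ♟
♞ · · · · · · ·
· · · · · · · ·
· · · · · · · ♙
· · · · · · · ·
♙ ♙ ♙ ♙ ♙ ♙ ♙ ·
♖ ♘ ♗ ♕ ♔ ♗ ♘ ♖


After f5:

♜ · ♝ ♛ ♚ ♝ ♞ ♜
♟ ♟ ♟ ♟ ♟ · ♟ ♟
♞ · · · · · · ·
· · · · · ♟ · ·
· · · · · · · ♙
· · · · · · · ·
♙ ♙ ♙ ♙ ♙ ♙ ♙ ·
♖ ♘ ♗ ♕ ♔ ♗ ♘ ♖


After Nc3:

♜ · ♝ ♛ ♚ ♝ ♞ ♜
♟ ♟ ♟ ♟ ♟ · ♟ ♟
♞ · · · · · · ·
· · · · · ♟ · ·
· · · · · · · ♙
· · ♘ · · · · ·
♙ ♙ ♙ ♙ ♙ ♙ ♙ ·
♖ · ♗ ♕ ♔ ♗ ♘ ♖


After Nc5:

♜ · ♝ ♛ ♚ ♝ ♞ ♜
♟ ♟ ♟ ♟ ♟ · ♟ ♟
· · · · · · · ·
· · ♞ · · ♟ · ·
· · · · · · · ♙
· · ♘ · · · · ·
♙ ♙ ♙ ♙ ♙ ♙ ♙ ·
♖ · ♗ ♕ ♔ ♗ ♘ ♖


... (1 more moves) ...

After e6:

♜ · ♝ ♛ ♚ ♝ ♞ ♜
♟ ♟ ♟ ♟ · · ♟ ♟
· · · · ♟ · · ·
· · ♞ · · ♟ · ·
· · · · · · ♙ ♙
· · ♘ · · · · ·
♙ ♙ ♙ ♙ ♙ ♙ · ·
♖ · ♗ ♕ ♔ ♗ ♘ ♖


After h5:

♜ · ♝ ♛ ♚ ♝ ♞ ♜
♟ ♟ ♟ ♟ · · ♟ ♟
· · · · ♟ · · ·
· · ♞ · · ♟ · ♙
· · · · · · ♙ ·
· · ♘ · · · · ·
♙ ♙ ♙ ♙ ♙ ♙ · ·
♖ · ♗ ♕ ♔ ♗ ♘ ♖



  a b c d e f g h
  ─────────────────
8│♜ · ♝ ♛ ♚ ♝ ♞ ♜│8
7│♟ ♟ ♟ ♟ · · ♟ ♟│7
6│· · · · ♟ · · ·│6
5│· · ♞ · · ♟ · ♙│5
4│· · · · · · ♙ ·│4
3│· · ♘ · · · · ·│3
2│♙ ♙ ♙ ♙ ♙ ♙ · ·│2
1│♖ · ♗ ♕ ♔ ♗ ♘ ♖│1
  ─────────────────
  a b c d e f g h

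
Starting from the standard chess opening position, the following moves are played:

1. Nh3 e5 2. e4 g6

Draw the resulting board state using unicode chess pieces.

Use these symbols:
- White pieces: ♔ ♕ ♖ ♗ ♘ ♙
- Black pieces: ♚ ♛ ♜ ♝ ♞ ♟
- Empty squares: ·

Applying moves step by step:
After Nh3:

♜ ♞ ♝ ♛ ♚ ♝ ♞ ♜
♟ ♟ ♟ ♟ ♟ ♟ ♟ ♟
· · · · · · · ·
· · · · · · · ·
· · · · · · · ·
· · · · · · · ♘
♙ ♙ ♙ ♙ ♙ ♙ ♙ ♙
♖ ♘ ♗ ♕ ♔ ♗ · ♖


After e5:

♜ ♞ ♝ ♛ ♚ ♝ ♞ ♜
♟ ♟ ♟ ♟ · ♟ ♟ ♟
· · · · · · · ·
· · · · ♟ · · ·
· · · · · · · ·
· · · · · · · ♘
♙ ♙ ♙ ♙ ♙ ♙ ♙ ♙
♖ ♘ ♗ ♕ ♔ ♗ · ♖


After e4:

♜ ♞ ♝ ♛ ♚ ♝ ♞ ♜
♟ ♟ ♟ ♟ · ♟ ♟ ♟
· · · · · · · ·
· · · · ♟ · · ·
· · · · ♙ · · ·
· · · · · · · ♘
♙ ♙ ♙ ♙ · ♙ ♙ ♙
♖ ♘ ♗ ♕ ♔ ♗ · ♖


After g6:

♜ ♞ ♝ ♛ ♚ ♝ ♞ ♜
♟ ♟ ♟ ♟ · ♟ · ♟
· · · · · · ♟ ·
· · · · ♟ · · ·
· · · · ♙ · · ·
· · · · · · · ♘
♙ ♙ ♙ ♙ · ♙ ♙ ♙
♖ ♘ ♗ ♕ ♔ ♗ · ♖



  a b c d e f g h
  ─────────────────
8│♜ ♞ ♝ ♛ ♚ ♝ ♞ ♜│8
7│♟ ♟ ♟ ♟ · ♟ · ♟│7
6│· · · · · · ♟ ·│6
5│· · · · ♟ · · ·│5
4│· · · · ♙ · · ·│4
3│· · · · · · · ♘│3
2│♙ ♙ ♙ ♙ · ♙ ♙ ♙│2
1│♖ ♘ ♗ ♕ ♔ ♗ · ♖│1
  ─────────────────
  a b c d e f g h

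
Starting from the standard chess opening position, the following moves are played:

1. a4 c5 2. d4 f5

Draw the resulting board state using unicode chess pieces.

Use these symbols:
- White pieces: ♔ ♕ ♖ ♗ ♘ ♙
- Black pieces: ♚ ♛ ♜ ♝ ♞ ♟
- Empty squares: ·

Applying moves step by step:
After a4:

♜ ♞ ♝ ♛ ♚ ♝ ♞ ♜
♟ ♟ ♟ ♟ ♟ ♟ ♟ ♟
· · · · · · · ·
· · · · · · · ·
♙ · · · · · · ·
· · · · · · · ·
· ♙ ♙ ♙ ♙ ♙ ♙ ♙
♖ ♘ ♗ ♕ ♔ ♗ ♘ ♖


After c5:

♜ ♞ ♝ ♛ ♚ ♝ ♞ ♜
♟ ♟ · ♟ ♟ ♟ ♟ ♟
· · · · · · · ·
· · ♟ · · · · ·
♙ · · · · · · ·
· · · · · · · ·
· ♙ ♙ ♙ ♙ ♙ ♙ ♙
♖ ♘ ♗ ♕ ♔ ♗ ♘ ♖


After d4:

♜ ♞ ♝ ♛ ♚ ♝ ♞ ♜
♟ ♟ · ♟ ♟ ♟ ♟ ♟
· · · · · · · ·
· · ♟ · · · · ·
♙ · · ♙ · · · ·
· · · · · · · ·
· ♙ ♙ · ♙ ♙ ♙ ♙
♖ ♘ ♗ ♕ ♔ ♗ ♘ ♖


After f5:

♜ ♞ ♝ ♛ ♚ ♝ ♞ ♜
♟ ♟ · ♟ ♟ · ♟ ♟
· · · · · · · ·
· · ♟ · · ♟ · ·
♙ · · ♙ · · · ·
· · · · · · · ·
· ♙ ♙ · ♙ ♙ ♙ ♙
♖ ♘ ♗ ♕ ♔ ♗ ♘ ♖



  a b c d e f g h
  ─────────────────
8│♜ ♞ ♝ ♛ ♚ ♝ ♞ ♜│8
7│♟ ♟ · ♟ ♟ · ♟ ♟│7
6│· · · · · · · ·│6
5│· · ♟ · · ♟ · ·│5
4│♙ · · ♙ · · · ·│4
3│· · · · · · · ·│3
2│· ♙ ♙ · ♙ ♙ ♙ ♙│2
1│♖ ♘ ♗ ♕ ♔ ♗ ♘ ♖│1
  ─────────────────
  a b c d e f g h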